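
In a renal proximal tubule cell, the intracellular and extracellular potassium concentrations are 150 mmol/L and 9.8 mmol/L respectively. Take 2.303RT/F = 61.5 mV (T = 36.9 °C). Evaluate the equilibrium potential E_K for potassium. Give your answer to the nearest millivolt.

-73 mV

E = (61.5/z) · log₁₀([K⁺]_out/[K⁺]_in) with z = +1.
= (61.5/1) · log₁₀(9.8/150) = 61.50 · log₁₀(0.06533)
= 61.50 · (-1.1849) = -72.87 mV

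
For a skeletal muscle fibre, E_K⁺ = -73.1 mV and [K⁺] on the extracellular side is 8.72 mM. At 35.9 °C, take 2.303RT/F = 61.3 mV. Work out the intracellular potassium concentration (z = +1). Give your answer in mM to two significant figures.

140 mM

Nernst: E = (61.3/1) · log₁₀([out]/[in]), so log₁₀([out]/[in]) = -73.1 × 1 / 61.3 = -1.1925.
[out]/[in] = 10^(-1.1925) = 0.0642.
[in] = 8.72 / 0.0642 = 135.8 mM.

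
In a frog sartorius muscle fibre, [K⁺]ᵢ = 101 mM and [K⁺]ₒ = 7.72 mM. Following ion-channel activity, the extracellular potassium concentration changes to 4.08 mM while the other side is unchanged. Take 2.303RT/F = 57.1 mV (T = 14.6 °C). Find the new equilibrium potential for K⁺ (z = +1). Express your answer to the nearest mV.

-80 mV

After the shift: [K⁺]_out = 4.08, [K⁺]_in = 101 mM.
E_new = (57.1/1)·log₁₀(4.08/101) = 57.10 · (-1.3937) = -79.58 mV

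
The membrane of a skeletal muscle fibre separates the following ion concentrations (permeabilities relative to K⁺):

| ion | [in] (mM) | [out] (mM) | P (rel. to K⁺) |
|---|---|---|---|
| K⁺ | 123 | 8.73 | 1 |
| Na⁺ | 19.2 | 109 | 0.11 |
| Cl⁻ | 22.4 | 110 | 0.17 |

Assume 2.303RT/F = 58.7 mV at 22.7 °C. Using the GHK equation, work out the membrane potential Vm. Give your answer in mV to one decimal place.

Vm = 58.7 · log₁₀[(Σ P·[cation]ₒ + Σ P·[anion]ᵢ) / (Σ P·[cation]ᵢ + Σ P·[anion]ₒ)]
Numerator = 1×8.73 + 0.11×109 + 0.17×22.4 = 24.53
Denominator = 1×123 + 0.11×19.2 + 0.17×110 = 143.8
Vm = 58.7 · log₁₀(0.17056) = 58.7 × (-0.7681) = -45.09 mV

-45.1 mV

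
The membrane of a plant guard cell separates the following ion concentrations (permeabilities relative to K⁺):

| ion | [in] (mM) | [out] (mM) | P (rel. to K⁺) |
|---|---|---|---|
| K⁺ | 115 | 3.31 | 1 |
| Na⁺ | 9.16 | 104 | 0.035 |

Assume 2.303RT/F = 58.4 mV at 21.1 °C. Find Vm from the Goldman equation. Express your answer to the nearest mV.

Vm = 58.4 · log₁₀[(Σ P·[cation]ₒ + Σ P·[anion]ᵢ) / (Σ P·[cation]ᵢ + Σ P·[anion]ₒ)]
Numerator = 1×3.31 + 0.035×104 = 6.95
Denominator = 1×115 + 0.035×9.16 = 115.3
Vm = 58.4 · log₁₀(0.060267) = 58.4 × (-1.2199) = -71.24 mV

-71 mV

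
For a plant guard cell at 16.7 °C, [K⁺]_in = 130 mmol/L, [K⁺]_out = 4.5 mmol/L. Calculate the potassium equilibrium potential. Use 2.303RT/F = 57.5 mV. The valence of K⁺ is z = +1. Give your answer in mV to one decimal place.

E = (57.5/z) · log₁₀([K⁺]_out/[K⁺]_in) with z = +1.
= (57.5/1) · log₁₀(4.5/130) = 57.50 · log₁₀(0.03462)
= 57.50 · (-1.4607) = -83.99 mV

-84.0 mV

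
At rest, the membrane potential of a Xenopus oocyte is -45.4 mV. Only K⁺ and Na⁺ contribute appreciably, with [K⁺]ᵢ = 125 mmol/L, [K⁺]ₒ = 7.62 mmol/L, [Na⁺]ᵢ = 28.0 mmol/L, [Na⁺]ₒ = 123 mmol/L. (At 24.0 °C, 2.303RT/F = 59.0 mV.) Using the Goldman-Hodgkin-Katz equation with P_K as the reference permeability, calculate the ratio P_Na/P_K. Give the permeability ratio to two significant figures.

Let α = P_Na/P_K. GHK: Vm = 59.0·log₁₀[(Kₒ + α·Naₒ)/(Kᵢ + α·Naᵢ)].
10^(Vm/59.0) = 10^(-45.4/59.0) = 0.17002
So 0.17002·(Kᵢ + α·Naᵢ) = Kₒ + α·Naₒ → α = (0.17002·125.0 − 7.62) / (123.0 − 0.17002·28.0)
α = (21.25 − 7.62) / (123.0 − 4.761) = 13.63/118.2 = 0.1153

0.12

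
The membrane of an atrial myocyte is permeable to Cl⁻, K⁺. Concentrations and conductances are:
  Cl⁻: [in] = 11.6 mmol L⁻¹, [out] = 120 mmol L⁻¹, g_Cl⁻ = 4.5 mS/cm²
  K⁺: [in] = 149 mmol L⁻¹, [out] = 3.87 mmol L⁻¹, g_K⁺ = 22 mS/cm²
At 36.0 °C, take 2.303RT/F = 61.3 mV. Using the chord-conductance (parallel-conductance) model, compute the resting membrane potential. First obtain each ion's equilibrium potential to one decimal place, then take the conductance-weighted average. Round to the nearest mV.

-91 mV

E_Cl⁻ = (61.3/-1)·log₁₀(120/11.6) = -62.2 mV
E_K⁺ = (61.3/1)·log₁₀(3.87/149) = -97.2 mV
Vm = (Σ gᵢEᵢ)/(Σ gᵢ) = (4.5·-62.2 + 22·-97.2) / (4.5 + 22)
= -2418.30 / 26.5 = -91.26 mV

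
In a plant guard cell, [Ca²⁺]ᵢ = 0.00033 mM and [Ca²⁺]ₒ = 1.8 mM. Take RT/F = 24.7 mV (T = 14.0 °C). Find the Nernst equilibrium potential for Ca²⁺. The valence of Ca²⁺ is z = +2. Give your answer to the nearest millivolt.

106 mV

E = (24.7/z) · ln([Ca²⁺]_out/[Ca²⁺]_in) with z = +2.
= (24.7/2) · ln(1.8/0.00033) = 12.35 · ln(5455)
= 12.35 · (8.6042) = 106.26 mV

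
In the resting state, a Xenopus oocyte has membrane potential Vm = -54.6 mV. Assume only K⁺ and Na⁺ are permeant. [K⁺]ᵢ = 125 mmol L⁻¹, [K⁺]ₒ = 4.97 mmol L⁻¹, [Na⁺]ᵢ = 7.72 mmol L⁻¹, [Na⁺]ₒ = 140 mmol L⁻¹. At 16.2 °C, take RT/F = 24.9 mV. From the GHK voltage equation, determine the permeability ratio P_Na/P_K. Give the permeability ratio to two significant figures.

Let α = P_Na/P_K. GHK: Vm = 24.9·ln[(Kₒ + α·Naₒ)/(Kᵢ + α·Naᵢ)].
e^(Vm/24.9) = e^(-54.6/24.9) = 0.11161
So 0.11161·(Kᵢ + α·Naᵢ) = Kₒ + α·Naₒ → α = (0.11161·125.0 − 4.97) / (140.0 − 0.11161·7.72)
α = (13.95 − 4.97) / (140.0 − 0.8616) = 8.981/139.1 = 0.06455

0.065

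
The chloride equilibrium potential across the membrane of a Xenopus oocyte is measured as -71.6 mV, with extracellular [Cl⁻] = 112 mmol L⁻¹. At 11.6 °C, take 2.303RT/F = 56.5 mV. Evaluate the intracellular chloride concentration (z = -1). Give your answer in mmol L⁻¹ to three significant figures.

6.05 mmol L⁻¹

Nernst: E = (56.5/-1) · log₁₀([out]/[in]), so log₁₀([out]/[in]) = -71.6 × -1 / 56.5 = 1.2673.
[out]/[in] = 10^(1.2673) = 18.5.
[in] = 112 / 18.5 = 6.053 mmol L⁻¹.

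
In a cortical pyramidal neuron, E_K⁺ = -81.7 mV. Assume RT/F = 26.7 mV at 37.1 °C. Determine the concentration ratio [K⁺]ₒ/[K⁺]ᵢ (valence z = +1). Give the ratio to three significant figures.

ln([out]/[in]) = E·z/(26.7) = -81.7 × 1 / 26.7 = -3.0599
[out]/[in] = e^(-3.0599) = 0.04689

0.0469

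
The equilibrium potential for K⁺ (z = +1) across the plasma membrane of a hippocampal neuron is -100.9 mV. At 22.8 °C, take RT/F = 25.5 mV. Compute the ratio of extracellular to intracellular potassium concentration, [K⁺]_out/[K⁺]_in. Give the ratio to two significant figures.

0.019

ln([out]/[in]) = E·z/(25.5) = -100.9 × 1 / 25.5 = -3.9569
[out]/[in] = e^(-3.9569) = 0.01912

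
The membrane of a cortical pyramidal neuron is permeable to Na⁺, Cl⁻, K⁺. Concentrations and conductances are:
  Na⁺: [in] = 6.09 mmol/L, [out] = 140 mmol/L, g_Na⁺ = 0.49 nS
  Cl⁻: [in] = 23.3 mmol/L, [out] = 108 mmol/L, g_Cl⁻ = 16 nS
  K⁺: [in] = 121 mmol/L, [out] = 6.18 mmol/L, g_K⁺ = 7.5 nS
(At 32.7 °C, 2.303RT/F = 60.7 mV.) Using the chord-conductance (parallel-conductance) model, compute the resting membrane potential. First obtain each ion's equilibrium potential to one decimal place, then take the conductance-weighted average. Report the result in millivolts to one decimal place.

E_Na⁺ = (60.7/1)·log₁₀(140/6.09) = 82.6 mV
E_Cl⁻ = (60.7/-1)·log₁₀(108/23.3) = -40.4 mV
E_K⁺ = (60.7/1)·log₁₀(6.18/121) = -78.4 mV
Vm = (Σ gᵢEᵢ)/(Σ gᵢ) = (0.49·82.6 + 16·-40.4 + 7.5·-78.4) / (0.49 + 16 + 7.5)
= -1193.93 / 23.99 = -49.77 mV

-49.8 mV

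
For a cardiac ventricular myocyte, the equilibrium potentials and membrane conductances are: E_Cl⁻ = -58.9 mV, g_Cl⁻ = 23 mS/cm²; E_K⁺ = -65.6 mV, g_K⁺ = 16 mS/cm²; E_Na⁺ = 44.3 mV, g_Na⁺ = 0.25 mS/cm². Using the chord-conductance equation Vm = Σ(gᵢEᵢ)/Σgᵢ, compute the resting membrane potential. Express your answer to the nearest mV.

-61 mV

Σ gᵢEᵢ = 23·(-58.9) + 16·(-65.6) + 0.25·(44.3) = -2393.22
Σ gᵢ = 23 + 16 + 0.25 = 39.25
Vm = -2393.22 / 39.25 = -60.97 mV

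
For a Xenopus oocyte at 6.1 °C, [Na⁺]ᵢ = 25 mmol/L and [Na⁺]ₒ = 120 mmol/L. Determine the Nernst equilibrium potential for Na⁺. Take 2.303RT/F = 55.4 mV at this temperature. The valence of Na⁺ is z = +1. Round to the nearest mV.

E = (55.4/z) · log₁₀([Na⁺]_out/[Na⁺]_in) with z = +1.
= (55.4/1) · log₁₀(120/25) = 55.40 · log₁₀(4.8)
= 55.40 · (0.6812) = 37.74 mV

38 mV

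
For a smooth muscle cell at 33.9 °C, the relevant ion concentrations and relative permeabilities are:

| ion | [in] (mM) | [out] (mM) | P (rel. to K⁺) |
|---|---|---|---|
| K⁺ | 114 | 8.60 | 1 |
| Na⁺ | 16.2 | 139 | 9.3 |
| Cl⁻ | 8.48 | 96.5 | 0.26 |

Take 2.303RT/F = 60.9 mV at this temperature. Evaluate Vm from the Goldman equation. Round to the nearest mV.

40 mV

Vm = 60.9 · log₁₀[(Σ P·[cation]ₒ + Σ P·[anion]ᵢ) / (Σ P·[cation]ᵢ + Σ P·[anion]ₒ)]
Numerator = 1×8.60 + 9.3×139 + 0.26×8.48 = 1304
Denominator = 1×114 + 9.3×16.2 + 0.26×96.5 = 289.7
Vm = 60.9 · log₁₀(4.4987) = 60.9 × (0.6531) = 39.77 mV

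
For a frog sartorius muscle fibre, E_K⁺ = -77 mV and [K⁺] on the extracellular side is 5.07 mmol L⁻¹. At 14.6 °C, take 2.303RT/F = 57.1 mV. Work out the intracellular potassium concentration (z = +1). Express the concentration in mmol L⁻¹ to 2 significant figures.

110 mmol L⁻¹

Nernst: E = (57.1/1) · log₁₀([out]/[in]), so log₁₀([out]/[in]) = -77.0 × 1 / 57.1 = -1.3485.
[out]/[in] = 10^(-1.3485) = 0.04482.
[in] = 5.07 / 0.04482 = 113.1 mmol L⁻¹.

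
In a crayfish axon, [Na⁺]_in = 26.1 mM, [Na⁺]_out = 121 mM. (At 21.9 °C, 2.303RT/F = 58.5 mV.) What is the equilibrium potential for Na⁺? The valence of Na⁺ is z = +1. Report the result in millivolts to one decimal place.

E = (58.5/z) · log₁₀([Na⁺]_out/[Na⁺]_in) with z = +1.
= (58.5/1) · log₁₀(121/26.1) = 58.50 · log₁₀(4.636)
= 58.50 · (0.6661) = 38.97 mV

39.0 mV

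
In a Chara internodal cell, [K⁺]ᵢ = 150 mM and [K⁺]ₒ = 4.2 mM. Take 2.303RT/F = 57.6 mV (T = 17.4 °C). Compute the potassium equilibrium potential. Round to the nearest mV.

E = (57.6/z) · log₁₀([K⁺]_out/[K⁺]_in) with z = +1.
= (57.6/1) · log₁₀(4.2/150) = 57.60 · log₁₀(0.028)
= 57.60 · (-1.5528) = -89.44 mV

-89 mV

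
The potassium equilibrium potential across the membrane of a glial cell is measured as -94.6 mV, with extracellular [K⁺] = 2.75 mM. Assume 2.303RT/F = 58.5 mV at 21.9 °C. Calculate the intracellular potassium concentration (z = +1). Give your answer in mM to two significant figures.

110 mM

Nernst: E = (58.5/1) · log₁₀([out]/[in]), so log₁₀([out]/[in]) = -94.6 × 1 / 58.5 = -1.6171.
[out]/[in] = 10^(-1.6171) = 0.02415.
[in] = 2.75 / 0.02415 = 113.9 mM.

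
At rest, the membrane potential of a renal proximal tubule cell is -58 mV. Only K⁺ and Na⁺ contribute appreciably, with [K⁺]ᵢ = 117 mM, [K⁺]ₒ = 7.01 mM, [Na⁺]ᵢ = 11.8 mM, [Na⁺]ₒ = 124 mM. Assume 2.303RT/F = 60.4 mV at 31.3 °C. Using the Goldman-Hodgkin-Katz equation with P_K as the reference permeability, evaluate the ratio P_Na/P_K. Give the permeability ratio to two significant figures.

0.047

Let α = P_Na/P_K. GHK: Vm = 60.4·log₁₀[(Kₒ + α·Naₒ)/(Kᵢ + α·Naᵢ)].
10^(Vm/60.4) = 10^(-58.0/60.4) = 0.10958
So 0.10958·(Kᵢ + α·Naᵢ) = Kₒ + α·Naₒ → α = (0.10958·117.0 − 7.01) / (124.0 − 0.10958·11.8)
α = (12.82 − 7.01) / (124.0 − 1.293) = 5.811/122.7 = 0.04736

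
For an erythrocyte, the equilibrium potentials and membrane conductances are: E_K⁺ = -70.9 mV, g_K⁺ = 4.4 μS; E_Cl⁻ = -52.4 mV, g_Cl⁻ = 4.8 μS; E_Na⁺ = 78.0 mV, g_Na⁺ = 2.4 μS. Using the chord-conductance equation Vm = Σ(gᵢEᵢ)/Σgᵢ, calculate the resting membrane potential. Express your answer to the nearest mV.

Σ gᵢEᵢ = 4.4·(-70.9) + 4.8·(-52.4) + 2.4·(78.0) = -376.28
Σ gᵢ = 4.4 + 4.8 + 2.4 = 11.6
Vm = -376.28 / 11.6 = -32.44 mV

-32 mV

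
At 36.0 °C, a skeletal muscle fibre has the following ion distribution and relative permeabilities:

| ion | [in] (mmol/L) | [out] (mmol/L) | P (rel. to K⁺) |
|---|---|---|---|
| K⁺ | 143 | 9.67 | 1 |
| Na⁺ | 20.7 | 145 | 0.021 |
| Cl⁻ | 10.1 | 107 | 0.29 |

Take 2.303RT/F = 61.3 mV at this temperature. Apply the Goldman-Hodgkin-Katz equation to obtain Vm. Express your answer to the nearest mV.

Vm = 61.3 · log₁₀[(Σ P·[cation]ₒ + Σ P·[anion]ᵢ) / (Σ P·[cation]ᵢ + Σ P·[anion]ₒ)]
Numerator = 1×9.67 + 0.021×145 + 0.29×10.1 = 15.64
Denominator = 1×143 + 0.021×20.7 + 0.29×107 = 174.5
Vm = 61.3 · log₁₀(0.089669) = 61.3 × (-1.0474) = -64.20 mV

-64 mV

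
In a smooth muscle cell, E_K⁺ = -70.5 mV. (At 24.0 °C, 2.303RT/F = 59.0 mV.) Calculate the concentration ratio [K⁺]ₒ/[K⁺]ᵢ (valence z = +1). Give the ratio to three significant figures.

0.0638

log₁₀([out]/[in]) = E·z/(59.0) = -70.5 × 1 / 59.0 = -1.1949
[out]/[in] = 10^(-1.1949) = 0.06384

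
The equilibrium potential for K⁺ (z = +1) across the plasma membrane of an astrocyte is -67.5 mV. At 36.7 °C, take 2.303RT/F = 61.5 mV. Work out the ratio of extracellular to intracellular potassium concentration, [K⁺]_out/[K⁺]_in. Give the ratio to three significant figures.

0.0799

log₁₀([out]/[in]) = E·z/(61.5) = -67.5 × 1 / 61.5 = -1.0976
[out]/[in] = 10^(-1.0976) = 0.07988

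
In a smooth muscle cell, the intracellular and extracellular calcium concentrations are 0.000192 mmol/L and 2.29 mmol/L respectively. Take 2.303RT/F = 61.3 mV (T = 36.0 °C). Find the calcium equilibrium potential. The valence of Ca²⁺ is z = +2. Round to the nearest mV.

125 mV

E = (61.3/z) · log₁₀([Ca²⁺]_out/[Ca²⁺]_in) with z = +2.
= (61.3/2) · log₁₀(2.29/0.000192) = 30.65 · log₁₀(1.193e+04)
= 30.65 · (4.0765) = 124.95 mV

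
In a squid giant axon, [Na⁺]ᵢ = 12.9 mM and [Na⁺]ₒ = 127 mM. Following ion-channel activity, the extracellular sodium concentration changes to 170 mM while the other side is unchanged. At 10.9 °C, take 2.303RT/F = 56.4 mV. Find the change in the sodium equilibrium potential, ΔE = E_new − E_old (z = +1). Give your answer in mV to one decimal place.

7.1 mV

E_old = (56.4/1)·log₁₀(127/12.9) = 56.02 mV
E_new = (56.4/1)·log₁₀(170/12.9) = 63.16 mV
ΔE = 63.16 − (56.02) = 7.14 mV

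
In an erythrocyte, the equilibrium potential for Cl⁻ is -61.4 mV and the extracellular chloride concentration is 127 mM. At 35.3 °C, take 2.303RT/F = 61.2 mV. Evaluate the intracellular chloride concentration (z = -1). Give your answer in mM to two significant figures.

13 mM

Nernst: E = (61.2/-1) · log₁₀([out]/[in]), so log₁₀([out]/[in]) = -61.4 × -1 / 61.2 = 1.0033.
[out]/[in] = 10^(1.0033) = 10.08.
[in] = 127 / 10.08 = 12.6 mM.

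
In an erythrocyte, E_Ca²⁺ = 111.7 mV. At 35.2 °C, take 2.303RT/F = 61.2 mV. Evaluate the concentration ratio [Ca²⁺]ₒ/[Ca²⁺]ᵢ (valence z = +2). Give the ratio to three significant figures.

4470

log₁₀([out]/[in]) = E·z/(61.2) = 111.7 × 2 / 61.2 = 3.6503
[out]/[in] = 10^(3.6503) = 4470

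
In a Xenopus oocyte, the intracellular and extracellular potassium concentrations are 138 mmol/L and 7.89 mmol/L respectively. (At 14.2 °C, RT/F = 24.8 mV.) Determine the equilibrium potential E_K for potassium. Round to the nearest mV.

-71 mV

E = (24.8/z) · ln([K⁺]_out/[K⁺]_in) with z = +1.
= (24.8/1) · ln(7.89/138) = 24.80 · ln(0.05717)
= 24.80 · (-2.8617) = -70.97 mV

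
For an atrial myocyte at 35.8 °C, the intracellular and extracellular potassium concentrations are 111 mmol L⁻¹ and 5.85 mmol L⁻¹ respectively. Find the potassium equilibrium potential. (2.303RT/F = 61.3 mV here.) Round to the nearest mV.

E = (61.3/z) · log₁₀([K⁺]_out/[K⁺]_in) with z = +1.
= (61.3/1) · log₁₀(5.85/111) = 61.30 · log₁₀(0.0527)
= 61.30 · (-1.2782) = -78.35 mV

-78 mV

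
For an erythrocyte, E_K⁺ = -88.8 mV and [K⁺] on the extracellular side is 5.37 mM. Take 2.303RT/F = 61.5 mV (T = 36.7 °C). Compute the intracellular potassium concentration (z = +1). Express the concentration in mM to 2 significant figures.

Nernst: E = (61.5/1) · log₁₀([out]/[in]), so log₁₀([out]/[in]) = -88.8 × 1 / 61.5 = -1.4439.
[out]/[in] = 10^(-1.4439) = 0.03598.
[in] = 5.37 / 0.03598 = 149.2 mM.

150 mM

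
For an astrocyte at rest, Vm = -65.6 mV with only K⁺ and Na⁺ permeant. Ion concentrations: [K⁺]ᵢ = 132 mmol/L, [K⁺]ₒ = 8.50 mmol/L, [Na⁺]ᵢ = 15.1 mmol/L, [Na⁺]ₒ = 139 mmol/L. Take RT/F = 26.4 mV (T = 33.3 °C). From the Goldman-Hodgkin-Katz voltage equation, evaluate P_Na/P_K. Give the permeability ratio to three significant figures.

0.0182

Let α = P_Na/P_K. GHK: Vm = 26.4·ln[(Kₒ + α·Naₒ)/(Kᵢ + α·Naᵢ)].
e^(Vm/26.4) = e^(-65.6/26.4) = 0.083338
So 0.083338·(Kᵢ + α·Naᵢ) = Kₒ + α·Naₒ → α = (0.083338·132.0 − 8.5) / (139.0 − 0.083338·15.1)
α = (11 − 8.5) / (139.0 − 1.258) = 2.501/137.7 = 0.01815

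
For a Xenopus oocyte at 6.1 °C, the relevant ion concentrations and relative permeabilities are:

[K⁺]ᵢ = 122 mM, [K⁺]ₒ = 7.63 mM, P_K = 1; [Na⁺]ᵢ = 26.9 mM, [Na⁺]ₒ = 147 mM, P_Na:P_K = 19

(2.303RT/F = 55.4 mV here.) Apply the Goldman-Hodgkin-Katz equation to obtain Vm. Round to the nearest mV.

Vm = 55.4 · log₁₀[(Σ P·[cation]ₒ + Σ P·[anion]ᵢ) / (Σ P·[cation]ᵢ + Σ P·[anion]ₒ)]
Numerator = 1×7.63 + 19×147 = 2801
Denominator = 1×122 + 19×26.9 = 633.1
Vm = 55.4 · log₁₀(4.4237) = 55.4 × (0.6458) = 35.78 mV

36 mV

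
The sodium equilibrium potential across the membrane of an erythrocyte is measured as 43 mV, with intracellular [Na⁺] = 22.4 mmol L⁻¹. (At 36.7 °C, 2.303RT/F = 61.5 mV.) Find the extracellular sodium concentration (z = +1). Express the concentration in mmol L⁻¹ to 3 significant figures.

Nernst: E = (61.5/1) · log₁₀([out]/[in]), so log₁₀([out]/[in]) = 43.0 × 1 / 61.5 = 0.6992.
[out]/[in] = 10^(0.6992) = 5.002.
[out] = 5.002 × 22.4 = 112.1 mmol L⁻¹.

112 mmol L⁻¹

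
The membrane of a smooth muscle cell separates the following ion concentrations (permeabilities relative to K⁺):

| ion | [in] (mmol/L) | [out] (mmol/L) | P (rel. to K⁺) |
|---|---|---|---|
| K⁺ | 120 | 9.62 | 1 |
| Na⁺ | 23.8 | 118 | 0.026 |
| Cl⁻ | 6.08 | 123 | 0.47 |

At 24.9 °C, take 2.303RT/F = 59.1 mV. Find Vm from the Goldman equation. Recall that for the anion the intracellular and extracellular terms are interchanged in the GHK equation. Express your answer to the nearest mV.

Vm = 59.1 · log₁₀[(Σ P·[cation]ₒ + Σ P·[anion]ᵢ) / (Σ P·[cation]ᵢ + Σ P·[anion]ₒ)]
Numerator = 1×9.62 + 0.026×118 + 0.47×6.08 = 15.55
Denominator = 1×120 + 0.026×23.8 + 0.47×123 = 178.4
Vm = 59.1 · log₁₀(0.087125) = 59.1 × (-1.0599) = -62.64 mV

-63 mV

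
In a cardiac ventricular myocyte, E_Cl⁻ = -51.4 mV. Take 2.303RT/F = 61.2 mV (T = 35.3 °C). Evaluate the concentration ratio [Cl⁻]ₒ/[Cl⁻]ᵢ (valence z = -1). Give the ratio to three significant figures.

log₁₀([out]/[in]) = E·z/(61.2) = -51.4 × -1 / 61.2 = 0.8399
[out]/[in] = 10^(0.8399) = 6.916

6.92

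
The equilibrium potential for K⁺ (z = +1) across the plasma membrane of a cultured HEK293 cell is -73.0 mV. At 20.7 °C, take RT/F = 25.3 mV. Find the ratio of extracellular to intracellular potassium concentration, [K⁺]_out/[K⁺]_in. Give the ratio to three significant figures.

ln([out]/[in]) = E·z/(25.3) = -73.0 × 1 / 25.3 = -2.8854
[out]/[in] = e^(-2.8854) = 0.05583

0.0558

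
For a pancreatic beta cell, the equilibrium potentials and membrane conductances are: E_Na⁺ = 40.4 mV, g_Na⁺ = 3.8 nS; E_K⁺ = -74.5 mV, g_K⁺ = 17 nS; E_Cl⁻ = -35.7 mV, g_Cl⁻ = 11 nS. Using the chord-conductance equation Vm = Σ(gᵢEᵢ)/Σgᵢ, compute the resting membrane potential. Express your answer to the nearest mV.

-47 mV

Σ gᵢEᵢ = 3.8·(40.4) + 17·(-74.5) + 11·(-35.7) = -1505.68
Σ gᵢ = 3.8 + 17 + 11 = 31.8
Vm = -1505.68 / 31.8 = -47.35 mV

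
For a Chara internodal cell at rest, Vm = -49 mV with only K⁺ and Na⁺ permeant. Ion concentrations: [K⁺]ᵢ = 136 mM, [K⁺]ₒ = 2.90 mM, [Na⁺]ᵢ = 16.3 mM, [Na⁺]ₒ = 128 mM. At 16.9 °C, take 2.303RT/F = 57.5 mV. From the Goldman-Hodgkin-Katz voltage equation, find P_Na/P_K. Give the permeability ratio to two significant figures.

Let α = P_Na/P_K. GHK: Vm = 57.5·log₁₀[(Kₒ + α·Naₒ)/(Kᵢ + α·Naᵢ)].
10^(Vm/57.5) = 10^(-49.0/57.5) = 0.14055
So 0.14055·(Kᵢ + α·Naᵢ) = Kₒ + α·Naₒ → α = (0.14055·136.0 − 2.9) / (128.0 − 0.14055·16.3)
α = (19.11 − 2.9) / (128.0 − 2.291) = 16.21/125.7 = 0.129

0.13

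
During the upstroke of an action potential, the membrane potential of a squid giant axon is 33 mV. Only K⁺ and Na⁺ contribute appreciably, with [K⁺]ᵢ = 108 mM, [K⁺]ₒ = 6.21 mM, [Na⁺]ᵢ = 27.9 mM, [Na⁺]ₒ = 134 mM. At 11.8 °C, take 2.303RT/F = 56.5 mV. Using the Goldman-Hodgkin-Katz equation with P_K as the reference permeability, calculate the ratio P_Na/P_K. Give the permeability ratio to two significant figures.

15

Let α = P_Na/P_K. GHK: Vm = 56.5·log₁₀[(Kₒ + α·Naₒ)/(Kᵢ + α·Naᵢ)].
10^(Vm/56.5) = 10^(33.0/56.5) = 3.8377
So 3.8377·(Kᵢ + α·Naᵢ) = Kₒ + α·Naₒ → α = (3.8377·108.0 − 6.21) / (134.0 − 3.8377·27.9)
α = (414.5 − 6.21) / (134.0 − 107.1) = 408.3/26.93 = 15.16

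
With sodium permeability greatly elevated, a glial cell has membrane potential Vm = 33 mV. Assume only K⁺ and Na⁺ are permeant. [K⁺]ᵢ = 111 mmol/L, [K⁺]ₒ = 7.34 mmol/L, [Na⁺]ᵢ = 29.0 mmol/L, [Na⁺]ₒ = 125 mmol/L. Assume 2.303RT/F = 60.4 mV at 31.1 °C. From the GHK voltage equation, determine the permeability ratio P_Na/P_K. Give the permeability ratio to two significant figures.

Let α = P_Na/P_K. GHK: Vm = 60.4·log₁₀[(Kₒ + α·Naₒ)/(Kᵢ + α·Naᵢ)].
10^(Vm/60.4) = 10^(33.0/60.4) = 3.5185
So 3.5185·(Kᵢ + α·Naᵢ) = Kₒ + α·Naₒ → α = (3.5185·111.0 − 7.34) / (125.0 − 3.5185·29.0)
α = (390.6 − 7.34) / (125.0 − 102) = 383.2/22.96 = 16.69

17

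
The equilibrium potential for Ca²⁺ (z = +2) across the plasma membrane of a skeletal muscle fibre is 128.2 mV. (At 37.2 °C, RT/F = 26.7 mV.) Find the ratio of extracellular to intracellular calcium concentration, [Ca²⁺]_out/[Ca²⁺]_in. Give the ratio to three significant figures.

14800

ln([out]/[in]) = E·z/(26.7) = 128.2 × 2 / 26.7 = 9.6030
[out]/[in] = e^(9.6030) = 1.481e+04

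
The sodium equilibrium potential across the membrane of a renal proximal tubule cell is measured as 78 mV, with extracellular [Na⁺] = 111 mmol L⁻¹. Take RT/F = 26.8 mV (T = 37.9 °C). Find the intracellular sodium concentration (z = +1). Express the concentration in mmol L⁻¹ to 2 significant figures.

Nernst: E = (26.8/1) · ln([out]/[in]), so ln([out]/[in]) = 78.0 × 1 / 26.8 = 2.9104.
[out]/[in] = e^(2.9104) = 18.37.
[in] = 111 / 18.37 = 6.044 mmol L⁻¹.

6.0 mmol L⁻¹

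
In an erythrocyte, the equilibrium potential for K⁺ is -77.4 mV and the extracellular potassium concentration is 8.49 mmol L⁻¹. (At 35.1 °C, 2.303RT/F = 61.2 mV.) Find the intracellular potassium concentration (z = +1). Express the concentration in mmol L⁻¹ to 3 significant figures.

Nernst: E = (61.2/1) · log₁₀([out]/[in]), so log₁₀([out]/[in]) = -77.4 × 1 / 61.2 = -1.2647.
[out]/[in] = 10^(-1.2647) = 0.05436.
[in] = 8.49 / 0.05436 = 156.2 mmol L⁻¹.

156 mmol L⁻¹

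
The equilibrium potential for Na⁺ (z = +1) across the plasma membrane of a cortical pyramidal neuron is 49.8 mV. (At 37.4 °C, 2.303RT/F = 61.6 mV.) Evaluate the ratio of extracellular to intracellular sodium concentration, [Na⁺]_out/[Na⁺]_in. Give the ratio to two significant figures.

log₁₀([out]/[in]) = E·z/(61.6) = 49.8 × 1 / 61.6 = 0.8084
[out]/[in] = 10^(0.8084) = 6.433

6.4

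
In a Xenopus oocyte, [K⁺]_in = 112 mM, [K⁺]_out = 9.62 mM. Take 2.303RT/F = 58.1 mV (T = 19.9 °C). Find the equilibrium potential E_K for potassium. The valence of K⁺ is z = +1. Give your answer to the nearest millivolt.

E = (58.1/z) · log₁₀([K⁺]_out/[K⁺]_in) with z = +1.
= (58.1/1) · log₁₀(9.62/112) = 58.10 · log₁₀(0.08589)
= 58.10 · (-1.0660) = -61.94 mV

-62 mV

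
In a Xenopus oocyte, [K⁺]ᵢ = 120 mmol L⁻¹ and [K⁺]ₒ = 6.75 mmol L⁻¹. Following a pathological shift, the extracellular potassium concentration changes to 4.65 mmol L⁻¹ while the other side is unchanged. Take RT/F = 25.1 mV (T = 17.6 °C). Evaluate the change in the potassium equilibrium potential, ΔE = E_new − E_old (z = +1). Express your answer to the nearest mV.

E_old = (25.1/1)·ln(6.75/120) = -72.24 mV
E_new = (25.1/1)·ln(4.65/120) = -81.59 mV
ΔE = -81.59 − (-72.24) = -9.35 mV

-9 mV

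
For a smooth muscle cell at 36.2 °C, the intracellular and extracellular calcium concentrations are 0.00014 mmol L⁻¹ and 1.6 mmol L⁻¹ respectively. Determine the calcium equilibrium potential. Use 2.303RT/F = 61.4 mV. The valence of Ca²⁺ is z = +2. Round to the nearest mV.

125 mV

E = (61.4/z) · log₁₀([Ca²⁺]_out/[Ca²⁺]_in) with z = +2.
= (61.4/2) · log₁₀(1.6/0.00014) = 30.70 · log₁₀(1.143e+04)
= 30.70 · (4.0580) = 124.58 mV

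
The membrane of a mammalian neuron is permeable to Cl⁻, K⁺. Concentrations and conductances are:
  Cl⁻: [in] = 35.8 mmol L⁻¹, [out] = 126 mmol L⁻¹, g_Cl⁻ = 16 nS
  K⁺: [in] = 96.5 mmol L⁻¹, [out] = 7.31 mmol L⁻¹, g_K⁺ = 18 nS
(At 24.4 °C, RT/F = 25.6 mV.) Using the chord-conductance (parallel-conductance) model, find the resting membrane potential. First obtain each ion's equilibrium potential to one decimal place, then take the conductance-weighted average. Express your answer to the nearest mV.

-50 mV

E_Cl⁻ = (25.6/-1)·ln(126/35.8) = -32.2 mV
E_K⁺ = (25.6/1)·ln(7.31/96.5) = -66.1 mV
Vm = (Σ gᵢEᵢ)/(Σ gᵢ) = (16·-32.2 + 18·-66.1) / (16 + 18)
= -1705.00 / 34 = -50.15 mV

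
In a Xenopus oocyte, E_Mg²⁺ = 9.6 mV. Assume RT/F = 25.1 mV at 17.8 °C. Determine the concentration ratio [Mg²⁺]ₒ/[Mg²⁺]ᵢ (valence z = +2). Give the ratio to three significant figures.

2.15

ln([out]/[in]) = E·z/(25.1) = 9.6 × 2 / 25.1 = 0.7649
[out]/[in] = e^(0.7649) = 2.149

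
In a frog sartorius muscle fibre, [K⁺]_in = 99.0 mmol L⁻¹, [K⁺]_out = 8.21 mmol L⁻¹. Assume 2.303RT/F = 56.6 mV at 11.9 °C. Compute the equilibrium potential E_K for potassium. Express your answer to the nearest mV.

-61 mV

E = (56.6/z) · log₁₀([K⁺]_out/[K⁺]_in) with z = +1.
= (56.6/1) · log₁₀(8.21/99.0) = 56.60 · log₁₀(0.08293)
= 56.60 · (-1.0813) = -61.20 mV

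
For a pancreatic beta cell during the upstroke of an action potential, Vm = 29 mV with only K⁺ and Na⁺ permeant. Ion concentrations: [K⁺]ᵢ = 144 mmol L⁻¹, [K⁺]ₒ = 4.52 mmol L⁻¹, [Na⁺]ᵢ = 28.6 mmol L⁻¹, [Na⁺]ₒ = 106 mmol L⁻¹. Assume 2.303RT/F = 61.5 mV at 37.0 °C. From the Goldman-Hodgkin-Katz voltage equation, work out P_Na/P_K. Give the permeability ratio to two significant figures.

20

Let α = P_Na/P_K. GHK: Vm = 61.5·log₁₀[(Kₒ + α·Naₒ)/(Kᵢ + α·Naᵢ)].
10^(Vm/61.5) = 10^(29.0/61.5) = 2.9617
So 2.9617·(Kᵢ + α·Naᵢ) = Kₒ + α·Naₒ → α = (2.9617·144.0 − 4.52) / (106.0 − 2.9617·28.6)
α = (426.5 − 4.52) / (106.0 − 84.71) = 422/21.29 = 19.82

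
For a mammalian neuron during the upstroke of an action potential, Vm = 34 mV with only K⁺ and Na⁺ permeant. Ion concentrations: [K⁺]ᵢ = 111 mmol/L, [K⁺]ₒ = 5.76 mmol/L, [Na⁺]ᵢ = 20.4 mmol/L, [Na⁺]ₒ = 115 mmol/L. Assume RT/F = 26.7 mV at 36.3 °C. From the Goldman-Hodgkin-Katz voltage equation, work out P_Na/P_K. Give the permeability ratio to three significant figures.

Let α = P_Na/P_K. GHK: Vm = 26.7·ln[(Kₒ + α·Naₒ)/(Kᵢ + α·Naᵢ)].
e^(Vm/26.7) = e^(34.0/26.7) = 3.573
So 3.573·(Kᵢ + α·Naᵢ) = Kₒ + α·Naₒ → α = (3.573·111.0 − 5.76) / (115.0 − 3.573·20.4)
α = (396.6 − 5.76) / (115.0 − 72.89) = 390.8/42.11 = 9.281

9.28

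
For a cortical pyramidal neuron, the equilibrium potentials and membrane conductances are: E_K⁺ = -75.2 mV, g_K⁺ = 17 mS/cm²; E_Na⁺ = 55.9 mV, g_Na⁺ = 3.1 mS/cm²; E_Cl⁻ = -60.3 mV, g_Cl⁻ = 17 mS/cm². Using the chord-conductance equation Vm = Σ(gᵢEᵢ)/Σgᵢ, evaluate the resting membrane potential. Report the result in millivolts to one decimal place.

Σ gᵢEᵢ = 17·(-75.2) + 3.1·(55.9) + 17·(-60.3) = -2130.21
Σ gᵢ = 17 + 3.1 + 17 = 37.1
Vm = -2130.21 / 37.1 = -57.42 mV

-57.4 mV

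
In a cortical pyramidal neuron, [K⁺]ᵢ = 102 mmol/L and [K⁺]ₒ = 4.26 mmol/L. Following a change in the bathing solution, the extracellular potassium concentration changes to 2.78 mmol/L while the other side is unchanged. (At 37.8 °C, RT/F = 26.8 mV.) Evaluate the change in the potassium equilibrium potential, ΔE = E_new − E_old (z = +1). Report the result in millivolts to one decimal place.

E_old = (26.8/1)·ln(4.26/102) = -85.11 mV
E_new = (26.8/1)·ln(2.78/102) = -96.55 mV
ΔE = -96.55 − (-85.11) = -11.44 mV

-11.4 mV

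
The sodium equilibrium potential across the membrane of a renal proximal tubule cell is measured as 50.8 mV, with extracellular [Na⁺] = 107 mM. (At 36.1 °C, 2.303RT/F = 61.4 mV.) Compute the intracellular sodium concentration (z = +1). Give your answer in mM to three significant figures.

15.9 mM

Nernst: E = (61.4/1) · log₁₀([out]/[in]), so log₁₀([out]/[in]) = 50.8 × 1 / 61.4 = 0.8274.
[out]/[in] = 10^(0.8274) = 6.72.
[in] = 107 / 6.72 = 15.92 mM.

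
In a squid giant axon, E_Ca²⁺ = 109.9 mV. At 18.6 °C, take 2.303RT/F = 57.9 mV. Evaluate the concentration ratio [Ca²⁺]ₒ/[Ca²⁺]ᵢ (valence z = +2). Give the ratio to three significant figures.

log₁₀([out]/[in]) = E·z/(57.9) = 109.9 × 2 / 57.9 = 3.7962
[out]/[in] = 10^(3.7962) = 6255

6250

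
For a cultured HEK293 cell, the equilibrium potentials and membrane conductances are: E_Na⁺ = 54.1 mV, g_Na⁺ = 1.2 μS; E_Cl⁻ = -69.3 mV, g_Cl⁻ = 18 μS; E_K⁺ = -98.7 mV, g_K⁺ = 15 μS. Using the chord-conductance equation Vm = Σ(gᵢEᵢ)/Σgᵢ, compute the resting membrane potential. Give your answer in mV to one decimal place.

-77.9 mV

Σ gᵢEᵢ = 1.2·(54.1) + 18·(-69.3) + 15·(-98.7) = -2662.98
Σ gᵢ = 1.2 + 18 + 15 = 34.2
Vm = -2662.98 / 34.2 = -77.86 mV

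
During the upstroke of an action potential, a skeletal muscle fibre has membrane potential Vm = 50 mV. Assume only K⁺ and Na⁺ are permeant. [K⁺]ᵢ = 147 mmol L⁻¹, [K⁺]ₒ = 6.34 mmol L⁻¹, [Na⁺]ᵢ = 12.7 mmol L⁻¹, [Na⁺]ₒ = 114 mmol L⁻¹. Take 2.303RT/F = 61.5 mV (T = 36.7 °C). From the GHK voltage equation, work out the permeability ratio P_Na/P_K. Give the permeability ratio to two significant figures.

30

Let α = P_Na/P_K. GHK: Vm = 61.5·log₁₀[(Kₒ + α·Naₒ)/(Kᵢ + α·Naᵢ)].
10^(Vm/61.5) = 10^(50.0/61.5) = 6.5014
So 6.5014·(Kᵢ + α·Naᵢ) = Kₒ + α·Naₒ → α = (6.5014·147.0 − 6.34) / (114.0 − 6.5014·12.7)
α = (955.7 − 6.34) / (114.0 − 82.57) = 949.4/31.43 = 30.2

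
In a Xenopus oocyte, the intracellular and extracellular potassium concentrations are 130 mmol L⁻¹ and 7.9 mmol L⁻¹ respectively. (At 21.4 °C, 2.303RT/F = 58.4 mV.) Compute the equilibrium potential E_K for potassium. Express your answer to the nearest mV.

-71 mV

E = (58.4/z) · log₁₀([K⁺]_out/[K⁺]_in) with z = +1.
= (58.4/1) · log₁₀(7.9/130) = 58.40 · log₁₀(0.06077)
= 58.40 · (-1.2163) = -71.03 mV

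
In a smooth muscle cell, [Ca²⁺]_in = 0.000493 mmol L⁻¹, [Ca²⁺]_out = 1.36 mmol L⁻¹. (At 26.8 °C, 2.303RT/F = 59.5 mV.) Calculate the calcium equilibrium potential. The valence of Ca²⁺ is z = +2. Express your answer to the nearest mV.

102 mV

E = (59.5/z) · log₁₀([Ca²⁺]_out/[Ca²⁺]_in) with z = +2.
= (59.5/2) · log₁₀(1.36/0.000493) = 29.75 · log₁₀(2759)
= 29.75 · (3.4407) = 102.36 mV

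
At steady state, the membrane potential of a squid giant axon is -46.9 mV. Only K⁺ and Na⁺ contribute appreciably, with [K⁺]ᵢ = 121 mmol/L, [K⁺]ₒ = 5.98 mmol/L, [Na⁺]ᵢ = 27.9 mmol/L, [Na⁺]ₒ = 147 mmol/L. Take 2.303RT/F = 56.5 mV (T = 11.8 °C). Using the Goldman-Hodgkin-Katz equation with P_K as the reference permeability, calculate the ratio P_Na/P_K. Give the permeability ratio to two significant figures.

Let α = P_Na/P_K. GHK: Vm = 56.5·log₁₀[(Kₒ + α·Naₒ)/(Kᵢ + α·Naᵢ)].
10^(Vm/56.5) = 10^(-46.9/56.5) = 0.14788
So 0.14788·(Kᵢ + α·Naᵢ) = Kₒ + α·Naₒ → α = (0.14788·121.0 − 5.98) / (147.0 − 0.14788·27.9)
α = (17.89 − 5.98) / (147.0 − 4.126) = 11.91/142.9 = 0.08339

0.083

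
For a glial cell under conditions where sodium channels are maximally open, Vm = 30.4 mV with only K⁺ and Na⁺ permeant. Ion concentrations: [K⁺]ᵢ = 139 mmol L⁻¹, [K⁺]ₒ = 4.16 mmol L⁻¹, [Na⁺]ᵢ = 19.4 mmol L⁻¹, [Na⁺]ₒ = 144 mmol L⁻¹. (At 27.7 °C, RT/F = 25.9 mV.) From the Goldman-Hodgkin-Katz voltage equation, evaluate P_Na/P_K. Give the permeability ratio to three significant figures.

Let α = P_Na/P_K. GHK: Vm = 25.9·ln[(Kₒ + α·Naₒ)/(Kᵢ + α·Naᵢ)].
e^(Vm/25.9) = e^(30.4/25.9) = 3.2341
So 3.2341·(Kᵢ + α·Naᵢ) = Kₒ + α·Naₒ → α = (3.2341·139.0 − 4.16) / (144.0 − 3.2341·19.4)
α = (449.5 − 4.16) / (144.0 − 62.74) = 445.4/81.26 = 5.481

5.48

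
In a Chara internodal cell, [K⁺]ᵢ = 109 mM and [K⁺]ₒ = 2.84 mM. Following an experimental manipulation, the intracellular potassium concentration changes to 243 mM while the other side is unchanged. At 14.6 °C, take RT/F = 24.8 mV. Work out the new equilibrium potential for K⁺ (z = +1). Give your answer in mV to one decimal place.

-110.3 mV

After the shift: [K⁺]_out = 2.84, [K⁺]_in = 243 mM.
E_new = (24.8/1)·ln(2.84/243) = 24.80 · (-4.4493) = -110.34 mV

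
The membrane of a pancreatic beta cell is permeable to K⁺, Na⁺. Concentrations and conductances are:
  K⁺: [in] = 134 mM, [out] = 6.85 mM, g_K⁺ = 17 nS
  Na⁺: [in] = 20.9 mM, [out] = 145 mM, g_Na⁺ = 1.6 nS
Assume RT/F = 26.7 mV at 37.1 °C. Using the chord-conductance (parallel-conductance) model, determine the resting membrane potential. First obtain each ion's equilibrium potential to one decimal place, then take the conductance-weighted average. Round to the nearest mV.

-68 mV

E_K⁺ = (26.7/1)·ln(6.85/134) = -79.4 mV
E_Na⁺ = (26.7/1)·ln(145/20.9) = 51.7 mV
Vm = (Σ gᵢEᵢ)/(Σ gᵢ) = (17·-79.4 + 1.6·51.7) / (17 + 1.6)
= -1267.08 / 18.6 = -68.12 mV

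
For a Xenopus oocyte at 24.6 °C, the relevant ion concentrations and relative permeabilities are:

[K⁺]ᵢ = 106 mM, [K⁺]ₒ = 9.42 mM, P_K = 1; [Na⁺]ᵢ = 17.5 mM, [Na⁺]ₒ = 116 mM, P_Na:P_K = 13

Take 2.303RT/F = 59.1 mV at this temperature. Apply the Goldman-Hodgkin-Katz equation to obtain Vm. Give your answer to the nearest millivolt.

Vm = 59.1 · log₁₀[(Σ P·[cation]ₒ + Σ P·[anion]ᵢ) / (Σ P·[cation]ᵢ + Σ P·[anion]ₒ)]
Numerator = 1×9.42 + 13×116 = 1517
Denominator = 1×106 + 13×17.5 = 333.5
Vm = 59.1 · log₁₀(4.55) = 59.1 × (0.6580) = 38.89 mV

39 mV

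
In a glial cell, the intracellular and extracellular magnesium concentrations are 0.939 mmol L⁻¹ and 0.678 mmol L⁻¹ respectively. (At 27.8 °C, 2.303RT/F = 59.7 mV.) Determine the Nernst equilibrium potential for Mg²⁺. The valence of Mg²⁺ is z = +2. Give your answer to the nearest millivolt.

E = (59.7/z) · log₁₀([Mg²⁺]_out/[Mg²⁺]_in) with z = +2.
= (59.7/2) · log₁₀(0.678/0.939) = 29.85 · log₁₀(0.722)
= 29.85 · (-0.1414) = -4.22 mV

-4 mV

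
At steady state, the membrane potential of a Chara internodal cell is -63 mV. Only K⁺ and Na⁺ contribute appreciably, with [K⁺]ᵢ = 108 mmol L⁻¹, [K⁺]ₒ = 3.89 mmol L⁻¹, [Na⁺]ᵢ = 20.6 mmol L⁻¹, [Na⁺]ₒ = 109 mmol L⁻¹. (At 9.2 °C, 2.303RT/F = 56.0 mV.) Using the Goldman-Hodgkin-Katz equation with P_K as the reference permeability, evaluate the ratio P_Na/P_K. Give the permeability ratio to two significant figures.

0.039

Let α = P_Na/P_K. GHK: Vm = 56.0·log₁₀[(Kₒ + α·Naₒ)/(Kᵢ + α·Naᵢ)].
10^(Vm/56.0) = 10^(-63.0/56.0) = 0.074989
So 0.074989·(Kᵢ + α·Naᵢ) = Kₒ + α·Naₒ → α = (0.074989·108.0 − 3.89) / (109.0 − 0.074989·20.6)
α = (8.099 − 3.89) / (109.0 − 1.545) = 4.209/107.5 = 0.03917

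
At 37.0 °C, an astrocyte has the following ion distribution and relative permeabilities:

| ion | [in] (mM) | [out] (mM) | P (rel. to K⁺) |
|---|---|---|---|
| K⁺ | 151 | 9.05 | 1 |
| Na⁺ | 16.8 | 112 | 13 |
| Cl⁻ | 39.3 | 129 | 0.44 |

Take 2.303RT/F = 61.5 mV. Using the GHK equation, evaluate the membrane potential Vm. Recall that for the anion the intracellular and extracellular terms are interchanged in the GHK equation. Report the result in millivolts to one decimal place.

Vm = 61.5 · log₁₀[(Σ P·[cation]ₒ + Σ P·[anion]ᵢ) / (Σ P·[cation]ᵢ + Σ P·[anion]ₒ)]
Numerator = 1×9.05 + 13×112 + 0.44×39.3 = 1482
Denominator = 1×151 + 13×16.8 + 0.44×129 = 426.2
Vm = 61.5 · log₁₀(3.4784) = 61.5 × (0.5414) = 33.29 mV

33.3 mV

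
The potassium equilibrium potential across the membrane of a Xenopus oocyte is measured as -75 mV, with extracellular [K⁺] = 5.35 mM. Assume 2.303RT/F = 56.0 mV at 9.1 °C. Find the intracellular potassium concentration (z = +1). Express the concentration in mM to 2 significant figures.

Nernst: E = (56.0/1) · log₁₀([out]/[in]), so log₁₀([out]/[in]) = -75.0 × 1 / 56.0 = -1.3393.
[out]/[in] = 10^(-1.3393) = 0.04578.
[in] = 5.35 / 0.04578 = 116.9 mM.

120 mM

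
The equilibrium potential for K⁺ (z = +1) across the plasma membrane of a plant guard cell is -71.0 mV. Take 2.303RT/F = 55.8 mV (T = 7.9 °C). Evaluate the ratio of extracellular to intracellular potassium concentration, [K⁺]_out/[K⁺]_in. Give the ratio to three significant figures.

0.0534

log₁₀([out]/[in]) = E·z/(55.8) = -71.0 × 1 / 55.8 = -1.2724
[out]/[in] = 10^(-1.2724) = 0.05341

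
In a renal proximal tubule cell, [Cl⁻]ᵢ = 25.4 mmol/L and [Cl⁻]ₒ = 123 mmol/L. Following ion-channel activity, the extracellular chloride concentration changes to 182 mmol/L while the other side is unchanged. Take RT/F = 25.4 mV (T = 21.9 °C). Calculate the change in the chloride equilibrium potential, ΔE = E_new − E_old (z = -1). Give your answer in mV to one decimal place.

-10.0 mV

E_old = (25.4/-1)·ln(123/25.4) = -40.07 mV
E_new = (25.4/-1)·ln(182/25.4) = -50.02 mV
ΔE = -50.02 − (-40.07) = -9.95 mV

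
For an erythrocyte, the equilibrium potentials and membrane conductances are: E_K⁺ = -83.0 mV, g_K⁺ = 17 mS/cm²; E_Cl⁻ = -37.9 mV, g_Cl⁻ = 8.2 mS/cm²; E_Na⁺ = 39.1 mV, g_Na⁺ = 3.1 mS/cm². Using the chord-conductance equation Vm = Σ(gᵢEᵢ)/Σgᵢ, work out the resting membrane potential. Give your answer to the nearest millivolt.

-57 mV

Σ gᵢEᵢ = 17·(-83.0) + 8.2·(-37.9) + 3.1·(39.1) = -1600.57
Σ gᵢ = 17 + 8.2 + 3.1 = 28.3
Vm = -1600.57 / 28.3 = -56.56 mV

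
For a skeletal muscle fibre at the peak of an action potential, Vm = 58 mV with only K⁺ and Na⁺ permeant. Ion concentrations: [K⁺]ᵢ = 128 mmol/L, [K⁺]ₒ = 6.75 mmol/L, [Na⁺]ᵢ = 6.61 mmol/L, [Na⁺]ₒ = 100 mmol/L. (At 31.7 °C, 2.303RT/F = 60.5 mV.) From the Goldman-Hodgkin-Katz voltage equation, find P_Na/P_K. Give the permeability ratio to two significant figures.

29

Let α = P_Na/P_K. GHK: Vm = 60.5·log₁₀[(Kₒ + α·Naₒ)/(Kᵢ + α·Naᵢ)].
10^(Vm/60.5) = 10^(58.0/60.5) = 9.0924
So 9.0924·(Kᵢ + α·Naᵢ) = Kₒ + α·Naₒ → α = (9.0924·128.0 − 6.75) / (100.0 − 9.0924·6.61)
α = (1164 − 6.75) / (100.0 − 60.1) = 1157/39.9 = 29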